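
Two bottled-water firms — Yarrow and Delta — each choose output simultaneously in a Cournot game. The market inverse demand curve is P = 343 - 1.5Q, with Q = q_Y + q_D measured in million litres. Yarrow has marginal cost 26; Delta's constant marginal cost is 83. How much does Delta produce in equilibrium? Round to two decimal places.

Yarrow's profit: π_Y = (343 - 1.5Q)q_Y - (26q_Y). Setting ∂π_Y/∂q_Y = 0: 317 - 3q_Y - (3/2)(q_D) = 0.
Delta's first-order condition: 260 - 3q_D - (3/2)(q_Y) = 0.
Best responses: q_Y = (317 - (3/2)q_D)/3, q_D = (260 - (3/2)q_Y)/3.
Solving the pair: q_Y = 748/9, q_D = 406/9.

45.11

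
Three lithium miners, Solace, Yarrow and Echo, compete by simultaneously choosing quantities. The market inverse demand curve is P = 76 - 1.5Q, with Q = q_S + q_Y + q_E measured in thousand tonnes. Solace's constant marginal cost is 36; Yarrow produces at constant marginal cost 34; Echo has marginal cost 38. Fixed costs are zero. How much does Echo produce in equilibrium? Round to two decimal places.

5.33

Solace's profit: π_S = (76 - 1.5Q)q_S - (36q_S). Setting ∂π_S/∂q_S = 0: 40 - 3q_S - (3/2)(q_Y + q_E) = 0.
Yarrow's profit: π_Y = (76 - 1.5Q)q_Y - (34q_Y). Setting ∂π_Y/∂q_Y = 0: 42 - 3q_Y - (3/2)(q_S + q_E) = 0.
Echo's first-order condition: 38 - 3q_E - (3/2)(q_S + q_Y) = 0.
Adding the 3 conditions: 120 − 3Q − 3Q = 0, i.e. Q = 20.
Back-substituting: q_S = (40 − 30)/(3/2) = 20/3, q_Y = (42 − 30)/(3/2) = 8, q_E = (38 − 30)/(3/2) = 16/3.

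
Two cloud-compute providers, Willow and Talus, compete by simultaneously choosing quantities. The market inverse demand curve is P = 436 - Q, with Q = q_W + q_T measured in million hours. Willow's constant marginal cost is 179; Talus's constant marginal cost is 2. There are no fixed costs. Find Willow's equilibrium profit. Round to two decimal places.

711.11

Willow's profit: π_W = (436 - Q)q_W - (179q_W). Setting ∂π_W/∂q_W = 0: 257 - 2q_W - (q_T) = 0.
Talus's first-order condition: 434 - 2q_T - (q_W) = 0.
So q_W = (257 - q_T)/2 and q_T = (434 - q_W)/2.
Substituting one into the other gives q_W = 80/3 and q_T = 611/3.
Price P = 436 - 691/3 = 617/3.
Willow's profit: (617/3 - 179)·(80/3) = 711.1111.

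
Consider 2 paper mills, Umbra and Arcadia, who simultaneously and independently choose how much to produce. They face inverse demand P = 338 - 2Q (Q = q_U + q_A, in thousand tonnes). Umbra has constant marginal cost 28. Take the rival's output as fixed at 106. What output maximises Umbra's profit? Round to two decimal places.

With the rival's output fixed at 106, Umbra's profit is π_U = (338 - 2·106 - 2q_U)q_U - (28q_U) = (126 - 2q_U)q_U - (28q_U).
∂π_U/∂q_U = 98 - 4q_U = 0, so q_U = 49/2.

24.50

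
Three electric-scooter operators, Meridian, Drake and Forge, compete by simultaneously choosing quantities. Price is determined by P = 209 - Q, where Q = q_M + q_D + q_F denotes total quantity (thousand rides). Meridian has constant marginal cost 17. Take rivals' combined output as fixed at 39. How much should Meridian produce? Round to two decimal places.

With rivals' combined output fixed at 39, Meridian's profit is π_M = (209 - 39 - q_M)q_M - (17q_M) = (170 - q_M)q_M - (17q_M).
∂π_M/∂q_M = 153 - 2q_M = 0, so q_M = 153/2.

76.50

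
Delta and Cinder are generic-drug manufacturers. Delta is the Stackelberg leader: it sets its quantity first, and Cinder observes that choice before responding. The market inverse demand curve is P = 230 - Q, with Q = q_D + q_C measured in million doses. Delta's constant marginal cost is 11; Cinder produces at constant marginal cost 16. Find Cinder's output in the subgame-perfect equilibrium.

51

The follower Cinder best-responds to any q_D: π_C = (230 - Q)q_C - 16q_C.
∂π_C/∂q_C = 214 - q_D - 2q_C = 0 gives the reaction function q_C = (214 - q_D)/2.
Delta substitutes q_C(q_D) into its own profit: π_D = q_D(230 - q_D - (214 - q_D)/2) - 11q_D = (123 - (1/2)q_D)q_D - 11q_D.
Leader FOC: 112 - q_D = 0, so q_D = 112.
Then q_C = (214 - 112)/2 = 51.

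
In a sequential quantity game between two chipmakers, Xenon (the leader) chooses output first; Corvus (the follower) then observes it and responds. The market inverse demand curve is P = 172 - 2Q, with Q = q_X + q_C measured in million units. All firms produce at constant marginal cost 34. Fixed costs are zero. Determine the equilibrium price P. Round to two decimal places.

68.50

The follower Corvus best-responds to any q_X: π_C = (172 - 2Q)q_C - 34q_C.
Follower FOC: 138 - 2q_X - 4q_C = 0, so q_C(q_X) = (138 - 2q_X)/4.
The leader anticipates this reaction. Substituting into P = 172 - 2Q gives P = 103 - q_X, so π_X = (103 - q_X)q_X - 34q_X.
Leader FOC: 69 - 2q_X = 0, so q_X = 69/2.
Then q_C = (138 - 2·(69/2))/4 = 69/4.
Total output Q = 207/4, so price P = 172 - 2·(207/4) = 137/2.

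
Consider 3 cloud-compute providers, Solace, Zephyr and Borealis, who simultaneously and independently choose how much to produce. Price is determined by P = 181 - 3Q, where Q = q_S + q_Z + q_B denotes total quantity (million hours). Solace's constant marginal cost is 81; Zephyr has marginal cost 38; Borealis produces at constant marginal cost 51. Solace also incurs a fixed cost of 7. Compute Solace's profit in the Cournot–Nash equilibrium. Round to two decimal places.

8.19

Solace's profit: π_S = (181 - 3Q)q_S - (81q_S). Setting ∂π_S/∂q_S = 0: 100 - 6q_S - 3(q_Z + q_B) = 0.
Zephyr's profit: π_Z = (181 - 3Q)q_Z - (38q_Z). Setting ∂π_Z/∂q_Z = 0: 143 - 6q_Z - 3(q_S + q_B) = 0.
Borealis's profit: π_B = (181 - 3Q)q_B - (51q_B). Setting ∂π_B/∂q_B = 0: 130 - 6q_B - 3(q_S + q_Z) = 0.
Adding the 3 first-order conditions: 373 − 12Q = 0, so Q = 373/12.
Back-substituting: q_S = (100 − 373/4)/3 = 9/4, q_Z = (143 − 373/4)/3 = 199/12, q_B = (130 − 373/4)/3 = 49/4.
Price P = 181 - 3·(373/12) = 351/4.
Solace's profit: (351/4 - 81)·(9/4) - 7 = 131/16.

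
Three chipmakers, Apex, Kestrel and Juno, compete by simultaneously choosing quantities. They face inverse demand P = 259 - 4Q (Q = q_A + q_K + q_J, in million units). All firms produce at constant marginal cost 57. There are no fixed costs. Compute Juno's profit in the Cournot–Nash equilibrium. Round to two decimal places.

637.56

A representative firm's profit is π_i = q_i(259 - 4Q) - 57q_i.
First-order condition (treating rivals' output as given): 202 - 8q_i - 4·Σ_{j≠i} q_j = 0.
With identical firms every q_j equals q_i, so Σ_{j≠i} q_j = 2q_i and 202 = 16q_i, giving q_i = 101/8.
Price P = 259 - 4·(303/8) = 215/2.
Juno's profit: (215/2 - 57)·(101/8) = 637.5625.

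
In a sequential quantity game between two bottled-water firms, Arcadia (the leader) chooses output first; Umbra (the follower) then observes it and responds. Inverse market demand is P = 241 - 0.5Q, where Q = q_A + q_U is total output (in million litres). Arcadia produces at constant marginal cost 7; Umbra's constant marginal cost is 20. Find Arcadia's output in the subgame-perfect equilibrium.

247

Solve by backward induction. Given q_A, the follower Umbra maximises π_U = (241 - (1/2)q_A - (1/2)q_U)q_U - 20q_U.
Setting the follower's marginal profit to zero, 221 - (1/2)q_A - q_U = 0, i.e. q_U = (221 - (1/2)q_A).
The leader anticipates this reaction. Substituting into P = 241 - 0.5Q gives P = 261/2 - (1/4)q_A, so π_A = (261/2 - (1/4)q_A)q_A - 7q_A.
Maximising: ∂π_A/∂q_A = 247/2 - (1/2)q_A = 0, giving q_A = 247.
Then q_U = (221 - (1/2)·247) = 195/2.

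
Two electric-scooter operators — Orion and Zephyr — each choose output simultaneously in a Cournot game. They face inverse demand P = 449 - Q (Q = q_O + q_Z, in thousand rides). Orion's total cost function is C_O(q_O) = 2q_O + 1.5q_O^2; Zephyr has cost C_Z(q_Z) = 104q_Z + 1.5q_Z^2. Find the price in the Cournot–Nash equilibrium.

317

Orion's profit: π_O = (449 - Q)q_O - (2q_O + (3/2)q_O²). Setting ∂π_O/∂q_O = 0: 447 - 5q_O - (q_Z) = 0.
Zephyr's first-order condition: 345 - 5q_Z - (q_O) = 0.
Rearranging gives the reaction functions q_O = (447 - q_Z)/5 and q_Z = (345 - q_O)/5.
Solving the pair: q_O = 315/4, q_Z = 213/4.
Total output Q = 132, so price P = 449 - 132 = 317.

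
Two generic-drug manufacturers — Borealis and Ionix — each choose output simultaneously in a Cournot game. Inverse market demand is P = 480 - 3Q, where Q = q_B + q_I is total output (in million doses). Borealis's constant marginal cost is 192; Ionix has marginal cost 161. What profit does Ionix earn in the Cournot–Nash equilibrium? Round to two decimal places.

Borealis's profit: π_B = (480 - 3Q)q_B - (192q_B). Setting ∂π_B/∂q_B = 0: 288 - 6q_B - 3(q_I) = 0.
Ionix's first-order condition: 319 - 6q_I - 3(q_B) = 0.
So q_B = (288 - 3q_I)/6 and q_I = (319 - 3q_B)/6.
Solving the pair: q_B = 257/9, q_I = 350/9.
Price P = 480 - 3·(607/9) = 833/3.
Ionix's profit: (833/3 - 161)·(350/9) = 4537.0370.

4537.04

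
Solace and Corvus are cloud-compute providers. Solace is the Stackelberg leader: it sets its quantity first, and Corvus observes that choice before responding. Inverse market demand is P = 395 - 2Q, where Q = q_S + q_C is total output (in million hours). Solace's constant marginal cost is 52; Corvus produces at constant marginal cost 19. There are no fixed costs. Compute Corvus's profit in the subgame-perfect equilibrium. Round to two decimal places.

Solve by backward induction. Given q_S, the follower Corvus maximises π_C = (395 - 2q_S - 2q_C)q_C - 19q_C.
Setting the follower's marginal profit to zero, 376 - 2q_S - 4q_C = 0, i.e. q_C = (376 - 2q_S)/4.
Solace substitutes q_C(q_S) into its own profit: π_S = q_S(395 - 2q_S - (376 - 2q_S)/2) - 52q_S = (207 - q_S)q_S - 52q_S.
The leader's first-order condition 155 - 2q_S = 0 yields q_S = 155/2.
Then q_C = (376 - 2·(155/2))/4 = 221/4.
Price P = 395 - 2·(531/4) = 259/2.
Corvus's profit: (259/2 - 19)·(221/4) = 6105.1250.

6105.13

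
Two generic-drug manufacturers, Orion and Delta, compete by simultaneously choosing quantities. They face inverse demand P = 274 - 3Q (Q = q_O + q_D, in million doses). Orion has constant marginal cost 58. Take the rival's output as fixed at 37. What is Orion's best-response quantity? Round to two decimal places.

With the rival's output fixed at 37, Orion's profit is π_O = (274 - 3·37 - 3q_O)q_O - (58q_O) = (163 - 3q_O)q_O - (58q_O).
∂π_O/∂q_O = 105 - 6q_O = 0, so q_O = 35/2.

17.50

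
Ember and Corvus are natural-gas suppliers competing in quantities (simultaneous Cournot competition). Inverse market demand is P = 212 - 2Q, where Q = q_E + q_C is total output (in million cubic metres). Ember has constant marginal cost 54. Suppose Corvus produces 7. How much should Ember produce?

36

With the rival's output fixed at 7, Ember's profit is π_E = (212 - 2·7 - 2q_E)q_E - (54q_E) = (198 - 2q_E)q_E - (54q_E).
∂π_E/∂q_E = 144 - 4q_E = 0, so q_E = 36.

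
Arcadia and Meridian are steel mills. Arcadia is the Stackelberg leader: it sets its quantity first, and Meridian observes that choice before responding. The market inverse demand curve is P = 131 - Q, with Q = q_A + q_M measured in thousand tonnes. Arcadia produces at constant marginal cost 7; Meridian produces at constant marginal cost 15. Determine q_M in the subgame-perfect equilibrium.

The follower Meridian best-responds to any q_A: π_M = (131 - Q)q_M - 15q_M.
∂π_M/∂q_M = 116 - q_A - 2q_M = 0 gives the reaction function q_M = (116 - q_A)/2.
Arcadia substitutes q_M(q_A) into its own profit: π_A = q_A(131 - q_A - (116 - q_A)/2) - 7q_A = (73 - (1/2)q_A)q_A - 7q_A.
The leader's first-order condition 66 - q_A = 0 yields q_A = 66.
Then q_M = (116 - 66)/2 = 25.

25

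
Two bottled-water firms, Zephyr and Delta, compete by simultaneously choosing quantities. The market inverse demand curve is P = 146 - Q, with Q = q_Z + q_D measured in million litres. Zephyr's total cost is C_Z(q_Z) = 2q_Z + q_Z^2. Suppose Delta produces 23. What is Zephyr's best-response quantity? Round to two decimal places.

30.25

With the rival's output fixed at 23, Zephyr's profit is π_Z = (146 - 23 - q_Z)q_Z - (2q_Z + q_Z²) = (123 - q_Z)q_Z - (2q_Z + q_Z²).
∂π_Z/∂q_Z = 121 - 4q_Z = 0, so q_Z = 121/4.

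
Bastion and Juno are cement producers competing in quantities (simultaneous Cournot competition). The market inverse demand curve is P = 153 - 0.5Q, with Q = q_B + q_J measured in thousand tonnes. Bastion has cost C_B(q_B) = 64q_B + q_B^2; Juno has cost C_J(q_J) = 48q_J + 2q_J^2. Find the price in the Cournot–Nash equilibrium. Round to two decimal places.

Bastion's profit: π_B = (153 - 0.5Q)q_B - (64q_B + q_B²). Setting ∂π_B/∂q_B = 0: 89 - 3q_B - (1/2)(q_J) = 0.
Juno's profit: π_J = (153 - 0.5Q)q_J - (48q_J + 2q_J²). Setting ∂π_J/∂q_J = 0: 105 - 5q_J - (1/2)(q_B) = 0.
So q_B = (89 - (1/2)q_J)/3 and q_J = (105 - (1/2)q_B)/5.
Substituting one into the other gives q_B = 1570/59 and q_J = 1082/59.
Total output Q = 44.9492, so price P = 153 - (1/2)·44.9492 = 130.5254.

130.53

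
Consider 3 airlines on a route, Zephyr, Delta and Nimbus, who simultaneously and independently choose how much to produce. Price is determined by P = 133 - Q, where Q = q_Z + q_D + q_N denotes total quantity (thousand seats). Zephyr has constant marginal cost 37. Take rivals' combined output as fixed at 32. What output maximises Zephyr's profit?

With rivals' combined output fixed at 32, Zephyr's profit is π_Z = (133 - 32 - q_Z)q_Z - (37q_Z) = (101 - q_Z)q_Z - (37q_Z).
∂π_Z/∂q_Z = 64 - 2q_Z = 0, so q_Z = 32.

32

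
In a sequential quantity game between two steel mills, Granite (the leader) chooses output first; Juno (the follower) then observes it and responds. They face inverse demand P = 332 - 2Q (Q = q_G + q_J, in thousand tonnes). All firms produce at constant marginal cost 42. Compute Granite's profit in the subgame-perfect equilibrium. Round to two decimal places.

5256.25

Solve by backward induction. Given q_G, the follower Juno maximises π_J = (332 - 2q_G - 2q_J)q_J - 42q_J.
Follower FOC: 290 - 2q_G - 4q_J = 0, so q_J(q_G) = (290 - 2q_G)/4.
The leader anticipates this reaction. Substituting into P = 332 - 2Q gives P = 187 - q_G, so π_G = (187 - q_G)q_G - 42q_G.
Maximising: ∂π_G/∂q_G = 145 - 2q_G = 0, giving q_G = 145/2.
Then q_J = (290 - 2·(145/2))/4 = 145/4.
Price P = 332 - 2·(435/4) = 229/2.
Granite's profit: (229/2 - 42)·(145/2) = 5256.2500.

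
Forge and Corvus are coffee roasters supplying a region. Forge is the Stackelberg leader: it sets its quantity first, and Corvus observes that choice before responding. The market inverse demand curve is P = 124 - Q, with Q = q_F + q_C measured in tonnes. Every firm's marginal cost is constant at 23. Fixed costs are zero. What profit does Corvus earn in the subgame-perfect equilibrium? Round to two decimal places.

637.56

Solve by backward induction. Given q_F, the follower Corvus maximises π_C = (124 - q_F - q_C)q_C - 23q_C.
∂π_C/∂q_C = 101 - q_F - 2q_C = 0 gives the reaction function q_C = (101 - q_F)/2.
Forge substitutes q_C(q_F) into its own profit: π_F = q_F(124 - q_F - (101 - q_F)/2) - 23q_F = (147/2 - (1/2)q_F)q_F - 23q_F.
The leader's first-order condition 101/2 - q_F = 0 yields q_F = 101/2.
Then q_C = (101 - 101/2)/2 = 101/4.
Price P = 124 - 303/4 = 193/4.
Corvus's profit: (193/4 - 23)·(101/4) = 637.5625.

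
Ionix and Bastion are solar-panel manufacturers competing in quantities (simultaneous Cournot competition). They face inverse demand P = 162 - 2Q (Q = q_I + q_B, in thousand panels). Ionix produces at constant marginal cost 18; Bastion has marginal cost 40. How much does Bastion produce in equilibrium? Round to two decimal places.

Ionix's profit: π_I = (162 - 2Q)q_I - (18q_I). Setting ∂π_I/∂q_I = 0: 144 - 4q_I - 2(q_B) = 0.
Bastion's first-order condition: 122 - 4q_B - 2(q_I) = 0.
Rearranging gives the reaction functions q_I = (144 - 2q_B)/4 and q_B = (122 - 2q_I)/4.
Solving the pair: q_I = 83/3, q_B = 50/3.

16.67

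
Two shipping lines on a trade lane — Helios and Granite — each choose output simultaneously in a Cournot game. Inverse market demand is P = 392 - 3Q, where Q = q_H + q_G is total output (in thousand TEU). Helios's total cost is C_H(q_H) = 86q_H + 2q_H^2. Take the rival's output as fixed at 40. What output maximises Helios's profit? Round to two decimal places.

18.60

With the rival's output fixed at 40, Helios's profit is π_H = (392 - 3·40 - 3q_H)q_H - (86q_H + 2q_H²) = (272 - 3q_H)q_H - (86q_H + 2q_H²).
∂π_H/∂q_H = 186 - 10q_H = 0, so q_H = 93/5.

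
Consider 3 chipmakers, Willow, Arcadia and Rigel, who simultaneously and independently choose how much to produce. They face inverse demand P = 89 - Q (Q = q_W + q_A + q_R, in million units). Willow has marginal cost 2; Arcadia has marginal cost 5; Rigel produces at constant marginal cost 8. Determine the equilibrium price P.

26

Willow's profit: π_W = (89 - Q)q_W - (2q_W). Setting ∂π_W/∂q_W = 0: 87 - 2q_W - (q_A + q_R) = 0.
Arcadia's profit: π_A = (89 - Q)q_A - (5q_A). Setting ∂π_A/∂q_A = 0: 84 - 2q_A - (q_W + q_R) = 0.
Rigel's first-order condition: 81 - 2q_R - (q_W + q_A) = 0.
Adding the 3 first-order conditions: 252 − 4Q = 0, so Q = 63.
Back-substituting: q_W = (87 − 63) = 24, q_A = (84 − 63) = 21, q_R = (81 − 63) = 18.
Total output Q = 63, so price P = 89 - 63 = 26.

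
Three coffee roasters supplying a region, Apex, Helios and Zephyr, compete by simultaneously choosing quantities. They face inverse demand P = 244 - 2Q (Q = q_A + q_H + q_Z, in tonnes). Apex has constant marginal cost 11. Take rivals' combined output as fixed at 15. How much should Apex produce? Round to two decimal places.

With rivals' combined output fixed at 15, Apex's profit is π_A = (244 - 2·15 - 2q_A)q_A - (11q_A) = (214 - 2q_A)q_A - (11q_A).
∂π_A/∂q_A = 203 - 4q_A = 0, so q_A = 203/4.

50.75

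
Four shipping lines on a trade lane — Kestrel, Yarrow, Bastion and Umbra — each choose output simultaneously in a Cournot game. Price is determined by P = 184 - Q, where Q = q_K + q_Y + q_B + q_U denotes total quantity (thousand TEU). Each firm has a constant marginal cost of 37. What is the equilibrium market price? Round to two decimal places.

66.40

Each firm earns π_i = (184 - Q)q_i - 37q_i.
Setting ∂π_i/∂q_i = 0 with rivals' quantities fixed: 147 - 2q_i - Σ_{j≠i} q_j = 0.
By symmetry each firm produces the same amount; substituting Σ_{j≠i} q_j = 3q_i yields q_i = 147/5.
Total output Q = 588/5, so price P = 184 - 588/5 = 332/5.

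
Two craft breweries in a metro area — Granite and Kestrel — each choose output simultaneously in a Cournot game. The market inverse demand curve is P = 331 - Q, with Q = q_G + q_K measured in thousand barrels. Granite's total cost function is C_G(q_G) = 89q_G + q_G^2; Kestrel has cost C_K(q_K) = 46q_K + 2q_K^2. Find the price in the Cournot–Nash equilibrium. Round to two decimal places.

241.22

Granite's profit: π_G = (331 - Q)q_G - (89q_G + q_G²). Setting ∂π_G/∂q_G = 0: 242 - 4q_G - (q_K) = 0.
Kestrel's first-order condition: 285 - 6q_K - (q_G) = 0.
So q_G = (242 - q_K)/4 and q_K = (285 - q_G)/6.
Substituting one into the other gives q_G = 1167/23 and q_K = 898/23.
Total output Q = 89.7826, so price P = 331 - 89.7826 = 241.2174.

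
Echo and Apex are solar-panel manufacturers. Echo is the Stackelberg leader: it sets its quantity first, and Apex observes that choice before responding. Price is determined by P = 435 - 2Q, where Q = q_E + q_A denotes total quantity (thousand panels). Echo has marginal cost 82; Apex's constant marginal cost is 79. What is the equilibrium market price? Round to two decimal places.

169.50

The follower Apex best-responds to any q_E: π_A = (435 - 2Q)q_A - 79q_A.
Setting the follower's marginal profit to zero, 356 - 2q_E - 4q_A = 0, i.e. q_A = (356 - 2q_E)/4.
The leader anticipates this reaction. Substituting into P = 435 - 2Q gives P = 257 - q_E, so π_E = (257 - q_E)q_E - 82q_E.
Maximising: ∂π_E/∂q_E = 175 - 2q_E = 0, giving q_E = 175/2.
Then q_A = (356 - 2·(175/2))/4 = 181/4.
Total output Q = 531/4, so price P = 435 - 2·(531/4) = 339/2.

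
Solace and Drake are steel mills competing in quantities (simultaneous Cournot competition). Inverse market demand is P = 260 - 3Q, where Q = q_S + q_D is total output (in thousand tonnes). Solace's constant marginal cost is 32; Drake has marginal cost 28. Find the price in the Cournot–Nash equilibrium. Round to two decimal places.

Solace's profit: π_S = (260 - 3Q)q_S - (32q_S). Setting ∂π_S/∂q_S = 0: 228 - 6q_S - 3(q_D) = 0.
Drake's first-order condition: 232 - 6q_D - 3(q_S) = 0.
Rearranging gives the reaction functions q_S = (228 - 3q_D)/6 and q_D = (232 - 3q_S)/6.
Substituting one into the other gives q_S = 224/9 and q_D = 236/9.
Total output Q = 460/9, so price P = 260 - 3·(460/9) = 320/3.

106.67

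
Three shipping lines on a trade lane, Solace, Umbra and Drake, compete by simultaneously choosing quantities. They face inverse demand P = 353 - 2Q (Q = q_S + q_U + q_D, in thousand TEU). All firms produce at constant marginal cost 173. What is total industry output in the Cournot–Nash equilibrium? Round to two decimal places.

A representative firm's profit is π_i = q_i(353 - 2Q) - 173q_i.
Setting ∂π_i/∂q_i = 0 with rivals' quantities fixed: 180 - 4q_i - 2·Σ_{j≠i} q_j = 0.
With identical firms every q_j equals q_i, so Σ_{j≠i} q_j = 2q_i and 180 = 8q_i, giving q_i = 45/2.
Total output Q = 45/2 + 45/2 + 45/2 = 135/2.

67.50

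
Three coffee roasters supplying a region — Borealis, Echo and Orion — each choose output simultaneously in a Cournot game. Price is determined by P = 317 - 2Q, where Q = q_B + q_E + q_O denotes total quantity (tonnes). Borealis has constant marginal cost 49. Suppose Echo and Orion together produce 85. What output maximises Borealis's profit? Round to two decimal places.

24.50

With rivals' combined output fixed at 85, Borealis's profit is π_B = (317 - 2·85 - 2q_B)q_B - (49q_B) = (147 - 2q_B)q_B - (49q_B).
∂π_B/∂q_B = 98 - 4q_B = 0, so q_B = 49/2.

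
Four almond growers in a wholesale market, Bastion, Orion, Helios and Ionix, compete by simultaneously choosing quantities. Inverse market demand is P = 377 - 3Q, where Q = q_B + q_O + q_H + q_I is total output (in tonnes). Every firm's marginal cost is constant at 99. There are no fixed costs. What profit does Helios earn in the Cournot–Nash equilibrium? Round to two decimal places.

1030.45

A representative firm's profit is π_i = q_i(377 - 3Q) - 99q_i.
Setting ∂π_i/∂q_i = 0 with rivals' quantities fixed: 278 - 6q_i - 3·Σ_{j≠i} q_j = 0.
By symmetry each firm produces the same amount; substituting Σ_{j≠i} q_j = 3q_i yields q_i = 278/15.
Price P = 377 - 3·(1112/15) = 773/5.
Helios's profit: (773/5 - 99)·(278/15) = 1030.4533.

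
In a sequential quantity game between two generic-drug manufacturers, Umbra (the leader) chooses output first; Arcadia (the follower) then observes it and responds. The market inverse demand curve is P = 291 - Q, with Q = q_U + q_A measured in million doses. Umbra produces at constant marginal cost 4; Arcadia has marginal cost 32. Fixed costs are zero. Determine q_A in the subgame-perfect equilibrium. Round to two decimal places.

50.75

The follower Arcadia best-responds to any q_U: π_A = (291 - Q)q_A - 32q_A.
Follower FOC: 259 - q_U - 2q_A = 0, so q_A(q_U) = (259 - q_U)/2.
Umbra substitutes q_A(q_U) into its own profit: π_U = q_U(291 - q_U - (259 - q_U)/2) - 4q_U = (323/2 - (1/2)q_U)q_U - 4q_U.
Leader FOC: 315/2 - q_U = 0, so q_U = 315/2.
Then q_A = (259 - 315/2)/2 = 203/4.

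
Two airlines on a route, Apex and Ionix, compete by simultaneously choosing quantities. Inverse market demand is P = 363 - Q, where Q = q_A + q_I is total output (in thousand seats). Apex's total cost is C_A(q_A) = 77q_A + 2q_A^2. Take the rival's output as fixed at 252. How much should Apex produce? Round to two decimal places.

5.67

With the rival's output fixed at 252, Apex's profit is π_A = (363 - 252 - q_A)q_A - (77q_A + 2q_A²) = (111 - q_A)q_A - (77q_A + 2q_A²).
∂π_A/∂q_A = 34 - 6q_A = 0, so q_A = 17/3.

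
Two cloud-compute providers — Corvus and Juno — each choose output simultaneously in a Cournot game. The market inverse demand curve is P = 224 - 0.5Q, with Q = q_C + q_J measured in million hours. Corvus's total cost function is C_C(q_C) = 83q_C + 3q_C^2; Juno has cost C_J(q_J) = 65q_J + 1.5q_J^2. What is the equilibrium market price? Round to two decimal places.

Corvus's profit: π_C = (224 - 0.5Q)q_C - (83q_C + 3q_C²). Setting ∂π_C/∂q_C = 0: 141 - 7q_C - (1/2)(q_J) = 0.
Juno's profit: π_J = (224 - 0.5Q)q_J - (65q_J + (3/2)q_J²). Setting ∂π_J/∂q_J = 0: 159 - 4q_J - (1/2)(q_C) = 0.
So q_C = (141 - (1/2)q_J)/7 and q_J = (159 - (1/2)q_C)/4.
Substituting one into the other gives q_C = 646/37 and q_J = 1390/37.
Total output Q = 55.0270, so price P = 224 - (1/2)·55.0270 = 196.4865.

196.49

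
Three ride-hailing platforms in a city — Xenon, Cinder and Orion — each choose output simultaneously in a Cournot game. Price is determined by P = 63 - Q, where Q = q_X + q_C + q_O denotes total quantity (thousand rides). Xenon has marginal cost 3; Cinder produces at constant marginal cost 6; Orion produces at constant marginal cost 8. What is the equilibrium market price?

Xenon's profit: π_X = (63 - Q)q_X - (3q_X). Setting ∂π_X/∂q_X = 0: 60 - 2q_X - (q_C + q_O) = 0.
Cinder's first-order condition: 57 - 2q_C - (q_X + q_O) = 0.
Orion's profit: π_O = (63 - Q)q_O - (8q_O). Setting ∂π_O/∂q_O = 0: 55 - 2q_O - (q_X + q_C) = 0.
Adding the 3 first-order conditions: 172 − 4Q = 0, so Q = 43.
Back-substituting: q_X = (60 − 43) = 17, q_C = (57 − 43) = 14, q_O = (55 − 43) = 12.
Total output Q = 43, so price P = 63 - 43 = 20.

20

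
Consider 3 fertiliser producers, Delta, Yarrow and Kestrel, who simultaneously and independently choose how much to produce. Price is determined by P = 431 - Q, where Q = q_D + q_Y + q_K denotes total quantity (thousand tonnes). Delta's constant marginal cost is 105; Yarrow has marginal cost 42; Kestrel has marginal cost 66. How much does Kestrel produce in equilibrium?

Delta's profit: π_D = (431 - Q)q_D - (105q_D). Setting ∂π_D/∂q_D = 0: 326 - 2q_D - (q_Y + q_K) = 0.
Yarrow's first-order condition: 389 - 2q_Y - (q_D + q_K) = 0.
Kestrel's first-order condition: 365 - 2q_K - (q_D + q_Y) = 0.
Adding the 3 first-order conditions: 1080 − 4Q = 0, so Q = 270.
Back-substituting: q_D = (326 − 270) = 56, q_Y = (389 − 270) = 119, q_K = (365 − 270) = 95.

95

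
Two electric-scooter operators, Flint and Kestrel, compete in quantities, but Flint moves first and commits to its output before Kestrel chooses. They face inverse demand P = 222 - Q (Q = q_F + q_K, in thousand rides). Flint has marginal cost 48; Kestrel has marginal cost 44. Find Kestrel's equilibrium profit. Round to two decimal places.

Solve by backward induction. Given q_F, the follower Kestrel maximises π_K = (222 - q_F - q_K)q_K - 44q_K.
∂π_K/∂q_K = 178 - q_F - 2q_K = 0 gives the reaction function q_K = (178 - q_F)/2.
Flint substitutes q_K(q_F) into its own profit: π_F = q_F(222 - q_F - (178 - q_F)/2) - 48q_F = (133 - (1/2)q_F)q_F - 48q_F.
Maximising: ∂π_F/∂q_F = 85 - q_F = 0, giving q_F = 85.
Then q_K = (178 - 85)/2 = 93/2.
Price P = 222 - 263/2 = 181/2.
Kestrel's profit: (181/2 - 44)·(93/2) = 2162.2500.

2162.25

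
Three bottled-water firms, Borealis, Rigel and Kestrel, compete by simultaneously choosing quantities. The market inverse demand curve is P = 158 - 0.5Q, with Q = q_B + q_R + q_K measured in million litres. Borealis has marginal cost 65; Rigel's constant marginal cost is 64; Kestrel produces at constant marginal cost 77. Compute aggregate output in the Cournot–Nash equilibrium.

134

Borealis's profit: π_B = (158 - 0.5Q)q_B - (65q_B). Setting ∂π_B/∂q_B = 0: 93 - q_B - (1/2)(q_R + q_K) = 0.
Rigel's profit: π_R = (158 - 0.5Q)q_R - (64q_R). Setting ∂π_R/∂q_R = 0: 94 - q_R - (1/2)(q_B + q_K) = 0.
Kestrel's profit: π_K = (158 - 0.5Q)q_K - (77q_K). Setting ∂π_K/∂q_K = 0: 81 - q_K - (1/2)(q_B + q_R) = 0.
Adding the 3 first-order conditions: 268 − 2Q = 0, so Q = 134.
Back-substituting: q_B = (93 − 67)/(1/2) = 52, q_R = (94 − 67)/(1/2) = 54, q_K = (81 − 67)/(1/2) = 28.
Total output Q = 52 + 54 + 28 = 134.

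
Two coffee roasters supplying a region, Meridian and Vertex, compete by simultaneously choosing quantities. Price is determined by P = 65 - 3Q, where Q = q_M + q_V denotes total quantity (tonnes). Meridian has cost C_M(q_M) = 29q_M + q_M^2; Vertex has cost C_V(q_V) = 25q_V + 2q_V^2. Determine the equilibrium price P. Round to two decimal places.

45.90

Meridian's profit: π_M = (65 - 3Q)q_M - (29q_M + q_M²). Setting ∂π_M/∂q_M = 0: 36 - 8q_M - 3(q_V) = 0.
Vertex's profit: π_V = (65 - 3Q)q_V - (25q_V + 2q_V²). Setting ∂π_V/∂q_V = 0: 40 - 10q_V - 3(q_M) = 0.
So q_M = (36 - 3q_V)/8 and q_V = (40 - 3q_M)/10.
Solving the pair: q_M = 240/71, q_V = 212/71.
Total output Q = 452/71, so price P = 65 - 3·(452/71) = 45.9014.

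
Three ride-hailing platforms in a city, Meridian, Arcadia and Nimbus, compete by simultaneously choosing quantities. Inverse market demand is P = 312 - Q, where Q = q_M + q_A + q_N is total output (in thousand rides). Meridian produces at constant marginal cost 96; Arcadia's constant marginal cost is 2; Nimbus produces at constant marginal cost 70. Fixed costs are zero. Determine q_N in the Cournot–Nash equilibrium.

50

Meridian's profit: π_M = (312 - Q)q_M - (96q_M). Setting ∂π_M/∂q_M = 0: 216 - 2q_M - (q_A + q_N) = 0.
Arcadia's first-order condition: 310 - 2q_A - (q_M + q_N) = 0.
Nimbus's profit: π_N = (312 - Q)q_N - (70q_N). Setting ∂π_N/∂q_N = 0: 242 - 2q_N - (q_M + q_A) = 0.
Adding the 3 first-order conditions: 768 − 4Q = 0, so Q = 192.
Back-substituting: q_M = (216 − 192) = 24, q_A = (310 − 192) = 118, q_N = (242 − 192) = 50.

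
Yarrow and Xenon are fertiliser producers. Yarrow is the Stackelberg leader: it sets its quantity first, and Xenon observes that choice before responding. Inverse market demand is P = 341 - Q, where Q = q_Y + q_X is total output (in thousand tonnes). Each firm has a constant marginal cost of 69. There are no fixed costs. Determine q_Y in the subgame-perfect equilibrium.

136

Solve by backward induction. Given q_Y, the follower Xenon maximises π_X = (341 - q_Y - q_X)q_X - 69q_X.
Setting the follower's marginal profit to zero, 272 - q_Y - 2q_X = 0, i.e. q_X = (272 - q_Y)/2.
Yarrow substitutes q_X(q_Y) into its own profit: π_Y = q_Y(341 - q_Y - (272 - q_Y)/2) - 69q_Y = (205 - (1/2)q_Y)q_Y - 69q_Y.
Maximising: ∂π_Y/∂q_Y = 136 - q_Y = 0, giving q_Y = 136.
Then q_X = (272 - 136)/2 = 68.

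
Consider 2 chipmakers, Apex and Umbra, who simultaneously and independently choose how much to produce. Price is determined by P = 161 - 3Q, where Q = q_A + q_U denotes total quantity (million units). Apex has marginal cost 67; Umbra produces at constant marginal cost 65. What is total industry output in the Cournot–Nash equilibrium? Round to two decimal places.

Apex's profit: π_A = (161 - 3Q)q_A - (67q_A). Setting ∂π_A/∂q_A = 0: 94 - 6q_A - 3(q_U) = 0.
Umbra's first-order condition: 96 - 6q_U - 3(q_A) = 0.
Best responses: q_A = (94 - 3q_U)/6, q_U = (96 - 3q_A)/6.
Substituting one into the other gives q_A = 92/9 and q_U = 98/9.
Total output Q = 92/9 + 98/9 = 190/9.

21.11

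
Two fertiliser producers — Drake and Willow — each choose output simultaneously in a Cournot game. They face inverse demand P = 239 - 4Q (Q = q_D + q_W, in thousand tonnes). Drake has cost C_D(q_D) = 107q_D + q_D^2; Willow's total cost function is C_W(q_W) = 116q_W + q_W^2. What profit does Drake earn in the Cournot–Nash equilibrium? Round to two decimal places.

485.82

Drake's profit: π_D = (239 - 4Q)q_D - (107q_D + q_D²). Setting ∂π_D/∂q_D = 0: 132 - 10q_D - 4(q_W) = 0.
Willow's first-order condition: 123 - 10q_W - 4(q_D) = 0.
So q_D = (132 - 4q_W)/10 and q_W = (123 - 4q_D)/10.
Substituting one into the other gives q_D = 69/7 and q_W = 117/14.
Price P = 239 - 4·(255/14) = 1163/7.
Drake's profit: (1163/7)·(69/7) - 107·(69/7) - (69/7)² = 485.8163.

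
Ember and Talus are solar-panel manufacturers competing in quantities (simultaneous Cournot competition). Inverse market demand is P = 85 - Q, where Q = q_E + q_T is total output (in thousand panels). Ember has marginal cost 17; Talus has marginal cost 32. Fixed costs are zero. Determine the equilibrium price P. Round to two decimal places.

Ember's profit: π_E = (85 - Q)q_E - (17q_E). Setting ∂π_E/∂q_E = 0: 68 - 2q_E - (q_T) = 0.
Talus's first-order condition: 53 - 2q_T - (q_E) = 0.
Rearranging gives the reaction functions q_E = (68 - q_T)/2 and q_T = (53 - q_E)/2.
Substituting one into the other gives q_E = 83/3 and q_T = 38/3.
Total output Q = 121/3, so price P = 85 - 121/3 = 134/3.

44.67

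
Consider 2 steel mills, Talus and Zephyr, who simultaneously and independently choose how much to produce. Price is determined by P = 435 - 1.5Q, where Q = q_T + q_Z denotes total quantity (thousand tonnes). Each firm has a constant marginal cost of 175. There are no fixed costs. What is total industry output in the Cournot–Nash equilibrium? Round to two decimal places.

115.56

A representative firm's profit is π_i = q_i(435 - 1.5Q) - 175q_i.
First-order condition (treating rivals' output as given): 260 - 3q_i - (3/2)q_j = 0.
With identical firms every q_j equals q_i, so q_j = q_i and 260 = (9/2)q_i, giving q_i = 520/9.
Total output Q = 520/9 + 520/9 = 1040/9.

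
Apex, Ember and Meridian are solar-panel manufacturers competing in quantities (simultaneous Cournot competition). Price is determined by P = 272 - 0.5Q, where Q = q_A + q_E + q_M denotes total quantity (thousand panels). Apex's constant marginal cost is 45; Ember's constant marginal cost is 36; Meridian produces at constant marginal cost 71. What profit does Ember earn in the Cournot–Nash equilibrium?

9800

Apex's profit: π_A = (272 - 0.5Q)q_A - (45q_A). Setting ∂π_A/∂q_A = 0: 227 - q_A - (1/2)(q_E + q_M) = 0.
Ember's first-order condition: 236 - q_E - (1/2)(q_A + q_M) = 0.
Meridian's profit: π_M = (272 - 0.5Q)q_M - (71q_M). Setting ∂π_M/∂q_M = 0: 201 - q_M - (1/2)(q_A + q_E) = 0.
Adding the 3 conditions: 664 − Q − Q = 0, i.e. Q = 332.
Back-substituting: q_A = (227 − 166)/(1/2) = 122, q_E = (236 − 166)/(1/2) = 140, q_M = (201 − 166)/(1/2) = 70.
Price P = 272 - (1/2)·332 = 106.
Ember's profit: (106 - 36)·140 = 9800.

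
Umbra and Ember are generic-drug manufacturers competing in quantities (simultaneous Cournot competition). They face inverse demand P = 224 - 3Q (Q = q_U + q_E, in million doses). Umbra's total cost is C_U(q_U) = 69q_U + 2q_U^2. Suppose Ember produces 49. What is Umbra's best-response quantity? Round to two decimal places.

0.80

With the rival's output fixed at 49, Umbra's profit is π_U = (224 - 3·49 - 3q_U)q_U - (69q_U + 2q_U²) = (77 - 3q_U)q_U - (69q_U + 2q_U²).
∂π_U/∂q_U = 8 - 10q_U = 0, so q_U = 4/5.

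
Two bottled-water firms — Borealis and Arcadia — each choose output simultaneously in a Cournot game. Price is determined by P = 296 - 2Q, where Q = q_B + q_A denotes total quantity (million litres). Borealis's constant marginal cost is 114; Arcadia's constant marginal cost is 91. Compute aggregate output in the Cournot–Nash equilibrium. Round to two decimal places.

64.50

Borealis's profit: π_B = (296 - 2Q)q_B - (114q_B). Setting ∂π_B/∂q_B = 0: 182 - 4q_B - 2(q_A) = 0.
Arcadia's first-order condition: 205 - 4q_A - 2(q_B) = 0.
Best responses: q_B = (182 - 2q_A)/4, q_A = (205 - 2q_B)/4.
Solving the pair: q_B = 53/2, q_A = 38.
Total output Q = 53/2 + 38 = 129/2.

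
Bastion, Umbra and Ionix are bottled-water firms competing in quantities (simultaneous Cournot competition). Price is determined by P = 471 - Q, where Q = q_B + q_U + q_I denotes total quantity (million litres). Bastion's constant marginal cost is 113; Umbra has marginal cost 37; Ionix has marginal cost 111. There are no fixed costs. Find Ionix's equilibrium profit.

Bastion's profit: π_B = (471 - Q)q_B - (113q_B). Setting ∂π_B/∂q_B = 0: 358 - 2q_B - (q_U + q_I) = 0.
Umbra's profit: π_U = (471 - Q)q_U - (37q_U). Setting ∂π_U/∂q_U = 0: 434 - 2q_U - (q_B + q_I) = 0.
Ionix's first-order condition: 360 - 2q_I - (q_B + q_U) = 0.
Summing all 3 equations gives 1152 − 4Q = 0, hence Q = 288.
Back-substituting: q_B = (358 − 288) = 70, q_U = (434 − 288) = 146, q_I = (360 − 288) = 72.
Price P = 471 - 288 = 183.
Ionix's profit: (183 - 111)·72 = 5184.

5184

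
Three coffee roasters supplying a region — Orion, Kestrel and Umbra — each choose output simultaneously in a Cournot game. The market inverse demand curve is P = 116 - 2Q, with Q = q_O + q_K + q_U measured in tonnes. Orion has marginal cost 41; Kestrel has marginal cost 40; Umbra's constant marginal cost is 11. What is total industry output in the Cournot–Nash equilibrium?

Orion's profit: π_O = (116 - 2Q)q_O - (41q_O). Setting ∂π_O/∂q_O = 0: 75 - 4q_O - 2(q_K + q_U) = 0.
Kestrel's profit: π_K = (116 - 2Q)q_K - (40q_K). Setting ∂π_K/∂q_K = 0: 76 - 4q_K - 2(q_O + q_U) = 0.
Umbra's profit: π_U = (116 - 2Q)q_U - (11q_U). Setting ∂π_U/∂q_U = 0: 105 - 4q_U - 2(q_O + q_K) = 0.
Adding the 3 first-order conditions: 256 − 8Q = 0, so Q = 32.
Back-substituting: q_O = (75 − 64)/2 = 11/2, q_K = (76 − 64)/2 = 6, q_U = (105 − 64)/2 = 41/2.
Total output Q = 11/2 + 6 + 41/2 = 32.

32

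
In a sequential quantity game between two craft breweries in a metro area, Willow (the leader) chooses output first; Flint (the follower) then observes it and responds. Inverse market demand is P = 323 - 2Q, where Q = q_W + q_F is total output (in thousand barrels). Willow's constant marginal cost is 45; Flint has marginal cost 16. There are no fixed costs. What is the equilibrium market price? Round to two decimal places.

107.25

The follower Flint best-responds to any q_W: π_F = (323 - 2Q)q_F - 16q_F.
∂π_F/∂q_F = 307 - 2q_W - 4q_F = 0 gives the reaction function q_F = (307 - 2q_W)/4.
Willow substitutes q_F(q_W) into its own profit: π_W = q_W(323 - 2q_W - (307 - 2q_W)/2) - 45q_W = (339/2 - q_W)q_W - 45q_W.
Maximising: ∂π_W/∂q_W = 249/2 - 2q_W = 0, giving q_W = 249/4.
Then q_F = (307 - 2·(249/4))/4 = 365/8.
Total output Q = 863/8, so price P = 323 - 2·(863/8) = 429/4.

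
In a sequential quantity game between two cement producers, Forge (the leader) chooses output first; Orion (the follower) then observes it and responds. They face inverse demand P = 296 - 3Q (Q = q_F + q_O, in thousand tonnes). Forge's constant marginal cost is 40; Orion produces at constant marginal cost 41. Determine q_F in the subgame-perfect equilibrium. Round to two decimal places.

The follower Orion best-responds to any q_F: π_O = (296 - 3Q)q_O - 41q_O.
Follower FOC: 255 - 3q_F - 6q_O = 0, so q_O(q_F) = (255 - 3q_F)/6.
Forge substitutes q_O(q_F) into its own profit: π_F = q_F(296 - 3q_F - (255 - 3q_F)/2) - 40q_F = (337/2 - (3/2)q_F)q_F - 40q_F.
The leader's first-order condition 257/2 - 3q_F = 0 yields q_F = 257/6.
Then q_O = (255 - 3·(257/6))/6 = 253/12.

42.83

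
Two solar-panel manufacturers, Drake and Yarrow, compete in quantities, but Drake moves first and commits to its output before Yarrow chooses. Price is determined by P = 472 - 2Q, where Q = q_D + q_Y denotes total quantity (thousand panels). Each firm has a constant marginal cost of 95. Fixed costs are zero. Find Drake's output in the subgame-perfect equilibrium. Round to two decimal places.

Solve by backward induction. Given q_D, the follower Yarrow maximises π_Y = (472 - 2q_D - 2q_Y)q_Y - 95q_Y.
Setting the follower's marginal profit to zero, 377 - 2q_D - 4q_Y = 0, i.e. q_Y = (377 - 2q_D)/4.
Drake substitutes q_Y(q_D) into its own profit: π_D = q_D(472 - 2q_D - (377 - 2q_D)/2) - 95q_D = (567/2 - q_D)q_D - 95q_D.
Maximising: ∂π_D/∂q_D = 377/2 - 2q_D = 0, giving q_D = 377/4.
Then q_Y = (377 - 2·(377/4))/4 = 377/8.

94.25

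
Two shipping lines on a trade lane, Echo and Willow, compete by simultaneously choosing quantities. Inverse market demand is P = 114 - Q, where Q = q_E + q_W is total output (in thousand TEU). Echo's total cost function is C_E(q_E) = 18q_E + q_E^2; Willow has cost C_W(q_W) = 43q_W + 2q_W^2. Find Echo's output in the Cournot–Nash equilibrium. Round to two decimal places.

Echo's profit: π_E = (114 - Q)q_E - (18q_E + q_E²). Setting ∂π_E/∂q_E = 0: 96 - 4q_E - (q_W) = 0.
Willow's profit: π_W = (114 - Q)q_W - (43q_W + 2q_W²). Setting ∂π_W/∂q_W = 0: 71 - 6q_W - (q_E) = 0.
Rearranging gives the reaction functions q_E = (96 - q_W)/4 and q_W = (71 - q_E)/6.
Solving the pair: q_E = 505/23, q_W = 188/23.

21.96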